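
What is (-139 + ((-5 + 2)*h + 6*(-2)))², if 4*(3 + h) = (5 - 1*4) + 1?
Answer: 82369/4 ≈ 20592.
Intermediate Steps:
h = -5/2 (h = -3 + ((5 - 1*4) + 1)/4 = -3 + ((5 - 4) + 1)/4 = -3 + (1 + 1)/4 = -3 + (¼)*2 = -3 + ½ = -5/2 ≈ -2.5000)
(-139 + ((-5 + 2)*h + 6*(-2)))² = (-139 + ((-5 + 2)*(-5/2) + 6*(-2)))² = (-139 + (-3*(-5/2) - 12))² = (-139 + (15/2 - 12))² = (-139 - 9/2)² = (-287/2)² = 82369/4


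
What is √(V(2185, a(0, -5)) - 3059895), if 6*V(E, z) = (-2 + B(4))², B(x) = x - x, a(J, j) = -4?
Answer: I*√27539049/3 ≈ 1749.3*I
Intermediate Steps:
B(x) = 0
V(E, z) = ⅔ (V(E, z) = (-2 + 0)²/6 = (⅙)*(-2)² = (⅙)*4 = ⅔)
√(V(2185, a(0, -5)) - 3059895) = √(⅔ - 3059895) = √(-9179683/3) = I*√27539049/3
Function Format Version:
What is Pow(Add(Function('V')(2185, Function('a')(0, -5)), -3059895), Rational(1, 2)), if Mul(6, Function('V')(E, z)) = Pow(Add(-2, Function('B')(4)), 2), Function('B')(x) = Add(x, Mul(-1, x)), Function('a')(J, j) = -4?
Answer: Mul(Rational(1, 3), I, Pow(27539049, Rational(1, 2))) ≈ Mul(1749.3, I)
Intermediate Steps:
Function('B')(x) = 0
Function('V')(E, z) = Rational(2, 3) (Function('V')(E, z) = Mul(Rational(1, 6), Pow(Add(-2, 0), 2)) = Mul(Rational(1, 6), Pow(-2, 2)) = Mul(Rational(1, 6), 4) = Rational(2, 3))
Pow(Add(Function('V')(2185, Function('a')(0, -5)), -3059895), Rational(1, 2)) = Pow(Add(Rational(2, 3), -3059895), Rational(1, 2)) = Pow(Rational(-9179683, 3), Rational(1, 2)) = Mul(Rational(1, 3), I, Pow(27539049, Rational(1, 2)))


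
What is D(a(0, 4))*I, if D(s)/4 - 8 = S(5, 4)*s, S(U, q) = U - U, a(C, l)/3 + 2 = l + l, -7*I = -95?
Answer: 3040/7 ≈ 434.29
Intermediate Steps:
I = 95/7 (I = -1/7*(-95) = 95/7 ≈ 13.571)
a(C, l) = -6 + 6*l (a(C, l) = -6 + 3*(l + l) = -6 + 3*(2*l) = -6 + 6*l)
S(U, q) = 0
D(s) = 32 (D(s) = 32 + 4*(0*s) = 32 + 4*0 = 32 + 0 = 32)
D(a(0, 4))*I = 32*(95/7) = 3040/7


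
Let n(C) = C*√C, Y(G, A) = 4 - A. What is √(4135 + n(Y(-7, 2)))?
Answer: √(4135 + 2*√2) ≈ 64.326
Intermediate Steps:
n(C) = C^(3/2)
√(4135 + n(Y(-7, 2))) = √(4135 + (4 - 1*2)^(3/2)) = √(4135 + (4 - 2)^(3/2)) = √(4135 + 2^(3/2)) = √(4135 + 2*√2)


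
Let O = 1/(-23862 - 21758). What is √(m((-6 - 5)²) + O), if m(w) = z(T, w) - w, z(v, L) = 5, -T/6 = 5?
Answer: I*√60354359005/22810 ≈ 10.77*I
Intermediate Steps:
T = -30 (T = -6*5 = -30)
O = -1/45620 (O = 1/(-45620) = -1/45620 ≈ -2.1920e-5)
m(w) = 5 - w
√(m((-6 - 5)²) + O) = √((5 - (-6 - 5)²) - 1/45620) = √((5 - 1*(-11)²) - 1/45620) = √((5 - 1*121) - 1/45620) = √((5 - 121) - 1/45620) = √(-116 - 1/45620) = √(-5291921/45620) = I*√60354359005/22810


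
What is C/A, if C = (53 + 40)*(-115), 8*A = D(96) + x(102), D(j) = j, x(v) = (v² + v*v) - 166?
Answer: -42780/10369 ≈ -4.1258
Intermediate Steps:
x(v) = -166 + 2*v² (x(v) = (v² + v²) - 166 = 2*v² - 166 = -166 + 2*v²)
A = 10369/4 (A = (96 + (-166 + 2*102²))/8 = (96 + (-166 + 2*10404))/8 = (96 + (-166 + 20808))/8 = (96 + 20642)/8 = (⅛)*20738 = 10369/4 ≈ 2592.3)
C = -10695 (C = 93*(-115) = -10695)
C/A = -10695/10369/4 = -10695*4/10369 = -42780/10369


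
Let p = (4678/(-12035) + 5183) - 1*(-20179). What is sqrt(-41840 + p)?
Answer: 4*I*sqrt(149171875330)/12035 ≈ 128.37*I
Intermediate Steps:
p = 305226992/12035 (p = (4678*(-1/12035) + 5183) + 20179 = (-4678/12035 + 5183) + 20179 = 62372727/12035 + 20179 = 305226992/12035 ≈ 25362.)
sqrt(-41840 + p) = sqrt(-41840 + 305226992/12035) = sqrt(-198317408/12035) = 4*I*sqrt(149171875330)/12035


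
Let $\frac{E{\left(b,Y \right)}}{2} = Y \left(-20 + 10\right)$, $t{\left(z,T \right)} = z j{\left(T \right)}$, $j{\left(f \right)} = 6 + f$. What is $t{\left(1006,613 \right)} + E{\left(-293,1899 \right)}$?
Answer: $584734$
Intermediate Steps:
$t{\left(z,T \right)} = z \left(6 + T\right)$
$E{\left(b,Y \right)} = - 20 Y$ ($E{\left(b,Y \right)} = 2 Y \left(-20 + 10\right) = 2 Y \left(-10\right) = 2 \left(- 10 Y\right) = - 20 Y$)
$t{\left(1006,613 \right)} + E{\left(-293,1899 \right)} = 1006 \left(6 + 613\right) - 37980 = 1006 \cdot 619 - 37980 = 622714 - 37980 = 584734$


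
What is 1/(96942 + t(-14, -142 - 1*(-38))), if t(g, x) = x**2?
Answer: 1/107758 ≈ 9.2800e-6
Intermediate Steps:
1/(96942 + t(-14, -142 - 1*(-38))) = 1/(96942 + (-142 - 1*(-38))**2) = 1/(96942 + (-142 + 38)**2) = 1/(96942 + (-104)**2) = 1/(96942 + 10816) = 1/107758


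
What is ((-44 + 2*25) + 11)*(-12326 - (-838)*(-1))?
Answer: -223788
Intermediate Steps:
((-44 + 2*25) + 11)*(-12326 - (-838)*(-1)) = ((-44 + 50) + 11)*(-12326 - 1*838) = (6 + 11)*(-12326 - 838) = 17*(-13164) = -223788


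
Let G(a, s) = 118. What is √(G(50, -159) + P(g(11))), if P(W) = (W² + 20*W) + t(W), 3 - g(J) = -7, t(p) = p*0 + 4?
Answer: √422 ≈ 20.543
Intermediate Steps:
t(p) = 4 (t(p) = 0 + 4 = 4)
g(J) = 10 (g(J) = 3 - 1*(-7) = 3 + 7 = 10)
P(W) = 4 + W² + 20*W (P(W) = (W² + 20*W) + 4 = 4 + W² + 20*W)
√(G(50, -159) + P(g(11))) = √(118 + (4 + 10² + 20*10)) = √(118 + (4 + 100 + 200)) = √(118 + 304) = √422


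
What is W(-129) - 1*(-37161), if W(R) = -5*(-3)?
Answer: 37176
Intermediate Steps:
W(R) = 15
W(-129) - 1*(-37161) = 15 - 1*(-37161) = 15 + 37161 = 37176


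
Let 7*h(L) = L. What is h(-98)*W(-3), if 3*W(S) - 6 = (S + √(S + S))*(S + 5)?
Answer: -28*I*√6/3 ≈ -22.862*I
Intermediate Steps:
W(S) = 2 + (5 + S)*(S + √2*√S)/3 (W(S) = 2 + ((S + √(S + S))*(S + 5))/3 = 2 + ((S + √(2*S))*(5 + S))/3 = 2 + ((S + √2*√S)*(5 + S))/3 = 2 + ((5 + S)*(S + √2*√S))/3 = 2 + (5 + S)*(S + √2*√S)/3)
h(L) = L/7
h(-98)*W(-3) = ((⅐)*(-98))*(2 + (⅓)*(-3)² + (5/3)*(-3) + √2*(-3)^(3/2)/3 + 5*√2*√(-3)/3) = -14*(2 + (⅓)*9 - 5 + √2*(-3*I*√3)/3 + 5*√2*(I*√3)/3) = -14*(2 + 3 - 5 - I*√6 + 5*I*√6/3) = -28*I*√6/3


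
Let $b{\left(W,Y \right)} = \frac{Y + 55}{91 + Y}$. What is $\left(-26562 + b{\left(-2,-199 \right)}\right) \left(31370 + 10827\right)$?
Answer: $- \frac{3362341354}{3} \approx -1.1208 \cdot 10^{9}$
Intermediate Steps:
$b{\left(W,Y \right)} = \frac{55 + Y}{91 + Y}$
$\left(-26562 + b{\left(-2,-199 \right)}\right) \left(31370 + 10827\right) = \left(-26562 + \frac{55 - 199}{91 - 199}\right) \left(31370 + 10827\right) = \left(-26562 + \frac{1}{-108} \left(-144\right)\right) 42197 = \left(-26562 - - \frac{4}{3}\right) 42197 = \left(-26562 + \frac{4}{3}\right) 42197 = \left(- \frac{79682}{3}\right) 42197 = - \frac{3362341354}{3}$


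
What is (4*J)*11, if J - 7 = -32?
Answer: -1100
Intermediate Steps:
J = -25 (J = 7 - 32 = -25)
(4*J)*11 = (4*(-25))*11 = -100*11 = -1100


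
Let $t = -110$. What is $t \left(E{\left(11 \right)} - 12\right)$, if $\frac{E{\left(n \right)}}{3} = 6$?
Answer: $-660$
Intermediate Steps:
$E{\left(n \right)} = 18$ ($E{\left(n \right)} = 3 \cdot 6 = 18$)
$t \left(E{\left(11 \right)} - 12\right) = - 110 \left(18 - 12\right) = \left(-110\right) 6 = -660$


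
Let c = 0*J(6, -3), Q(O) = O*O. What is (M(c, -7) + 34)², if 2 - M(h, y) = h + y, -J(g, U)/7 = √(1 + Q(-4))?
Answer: 1849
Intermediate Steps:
Q(O) = O²
J(g, U) = -7*√17 (J(g, U) = -7*√(1 + (-4)²) = -7*√(1 + 16) = -7*√17)
c = 0 (c = 0*(-7*√17) = 0)
M(h, y) = 2 - h - y (M(h, y) = 2 - (h + y) = 2 + (-h - y) = 2 - h - y)
(M(c, -7) + 34)² = ((2 - 1*0 - 1*(-7)) + 34)² = ((2 + 0 + 7) + 34)² = (9 + 34)² = 43² = 1849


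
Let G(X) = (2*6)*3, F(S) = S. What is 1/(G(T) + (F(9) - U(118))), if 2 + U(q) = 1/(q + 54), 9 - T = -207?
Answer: 172/8083 ≈ 0.021279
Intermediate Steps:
T = 216 (T = 9 - 1*(-207) = 9 + 207 = 216)
U(q) = -2 + 1/(54 + q) (U(q) = -2 + 1/(q + 54) = -2 + 1/(54 + q))
G(X) = 36 (G(X) = 12*3 = 36)
1/(G(T) + (F(9) - U(118))) = 1/(36 + (9 - (-107 - 2*118)/(54 + 118))) = 1/(36 + (9 - (-107 - 236)/172)) = 1/(36 + (9 - (-343)/172)) = 1/(36 + (9 - 1*(-343/172))) = 1/(36 + (9 + 343/172)) = 1/(36 + 1891/172) = 1/(8083/172) = 172/8083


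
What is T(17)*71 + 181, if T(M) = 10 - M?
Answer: -316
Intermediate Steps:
T(17)*71 + 181 = (10 - 1*17)*71 + 181 = (10 - 17)*71 + 181 = -7*71 + 181 = -497 + 181 = -316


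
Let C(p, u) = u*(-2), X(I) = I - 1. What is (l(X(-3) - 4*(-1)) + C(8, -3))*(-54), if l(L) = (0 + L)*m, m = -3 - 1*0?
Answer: -324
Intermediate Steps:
X(I) = -1 + I
C(p, u) = -2*u
m = -3 (m = -3 + 0 = -3)
l(L) = -3*L (l(L) = (0 + L)*(-3) = L*(-3) = -3*L)
(l(X(-3) - 4*(-1)) + C(8, -3))*(-54) = (-3*((-1 - 3) - 4*(-1)) - 2*(-3))*(-54) = (-3*(-4 + 4) + 6)*(-54) = (-3*0 + 6)*(-54) = (0 + 6)*(-54) = 6*(-54) = -324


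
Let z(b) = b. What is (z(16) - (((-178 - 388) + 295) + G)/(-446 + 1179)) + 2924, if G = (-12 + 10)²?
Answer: 2155287/733 ≈ 2940.4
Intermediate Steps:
G = 4 (G = (-2)² = 4)
(z(16) - (((-178 - 388) + 295) + G)/(-446 + 1179)) + 2924 = (16 - (((-178 - 388) + 295) + 4)/(-446 + 1179)) + 2924 = (16 - ((-566 + 295) + 4)/733) + 2924 = (16 - (-271 + 4)/733) + 2924 = (16 - (-267)/733) + 2924 = (16 - 1*(-267/733)) + 2924 = (16 + 267/733) + 2924 = 11995/733 + 2924 = 2155287/733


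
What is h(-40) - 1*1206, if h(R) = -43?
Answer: -1249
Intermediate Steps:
h(-40) - 1*1206 = -43 - 1*1206 = -43 - 1206 = -1249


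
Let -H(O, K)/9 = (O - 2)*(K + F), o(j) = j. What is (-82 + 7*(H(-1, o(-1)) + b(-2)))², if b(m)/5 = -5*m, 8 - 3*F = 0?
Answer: 339889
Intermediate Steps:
F = 8/3 (F = 8/3 - ⅓*0 = 8/3 + 0 = 8/3 ≈ 2.6667)
H(O, K) = -9*(-2 + O)*(8/3 + K) (H(O, K) = -9*(O - 2)*(K + 8/3) = -9*(-2 + O)*(8/3 + K))
b(m) = -25*m (b(m) = 5*(-5*m) = -25*m)
(-82 + 7*(H(-1, o(-1)) + b(-2)))² = (-82 + 7*((48 - 24*(-1) + 18*(-1) - 9*(-1)*(-1)) - 25*(-2)))² = (-82 + 7*((48 + 24 - 18 - 9) + 50))² = (-82 + 7*(45 + 50))² = (-82 + 7*95)² = (-82 + 665)² = 583² = 339889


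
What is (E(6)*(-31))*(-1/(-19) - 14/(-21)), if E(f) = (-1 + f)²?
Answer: -31775/57 ≈ -557.46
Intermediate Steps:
(E(6)*(-31))*(-1/(-19) - 14/(-21)) = ((-1 + 6)²*(-31))*(-1/(-19) - 14/(-21)) = (5²*(-31))*(-1*(-1/19) - 14*(-1/21)) = (25*(-31))*(1/19 + ⅔) = -775*41/57 = -31775/57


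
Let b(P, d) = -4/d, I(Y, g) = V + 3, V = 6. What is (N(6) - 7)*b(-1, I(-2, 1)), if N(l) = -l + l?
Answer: 28/9 ≈ 3.1111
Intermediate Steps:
N(l) = 0
I(Y, g) = 9 (I(Y, g) = 6 + 3 = 9)
(N(6) - 7)*b(-1, I(-2, 1)) = (0 - 7)*(-4/9) = -(-28)/9 = -7*(-4/9) = 28/9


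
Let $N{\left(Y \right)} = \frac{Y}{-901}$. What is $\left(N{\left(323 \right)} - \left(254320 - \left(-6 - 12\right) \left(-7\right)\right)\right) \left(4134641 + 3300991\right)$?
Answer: $- \frac{100175072429232}{53} \approx -1.8901 \cdot 10^{12}$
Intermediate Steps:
$N{\left(Y \right)} = - \frac{Y}{901}$ ($N{\left(Y \right)} = Y \left(- \frac{1}{901}\right) = - \frac{Y}{901}$)
$\left(N{\left(323 \right)} - \left(254320 - \left(-6 - 12\right) \left(-7\right)\right)\right) \left(4134641 + 3300991\right) = \left(\left(- \frac{1}{901}\right) 323 - \left(254320 - \left(-6 - 12\right) \left(-7\right)\right)\right) \left(4134641 + 3300991\right) = \left(- \frac{19}{53} - 254194\right) 7435632 = \left(- \frac{13472301}{53}\right) 7435632 = - \frac{100175072429232}{53}$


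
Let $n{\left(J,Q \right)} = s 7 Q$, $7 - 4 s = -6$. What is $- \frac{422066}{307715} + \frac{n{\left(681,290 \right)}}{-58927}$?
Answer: $- \frac{53802465789}{36265443610} \approx -1.4836$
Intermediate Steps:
$s = \frac{13}{4}$ ($s = \frac{7}{4} - - \frac{3}{2} = \frac{7}{4} + \frac{3}{2} = \frac{13}{4} \approx 3.25$)
$n{\left(J,Q \right)} = \frac{91 Q}{4}$ ($n{\left(J,Q \right)} = \frac{13}{4} \cdot 7 Q = \frac{91 Q}{4}$)
$- \frac{422066}{307715} + \frac{n{\left(681,290 \right)}}{-58927} = - \frac{422066}{307715} + \frac{\frac{91}{4} \cdot 290}{-58927} = \left(-422066\right) \frac{1}{307715} + \frac{13195}{2} \left(- \frac{1}{58927}\right) = - \frac{422066}{307715} - \frac{13195}{117854} = - \frac{53802465789}{36265443610}$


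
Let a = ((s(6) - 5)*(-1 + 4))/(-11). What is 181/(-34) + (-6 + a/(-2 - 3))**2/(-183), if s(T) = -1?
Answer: -34771537/6273850 ≈ -5.5423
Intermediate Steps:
a = 18/11 (a = ((-1 - 5)*(-1 + 4))/(-11) = -6*3*(-1/11) = -18*(-1/11) = 18/11 ≈ 1.6364)
181/(-34) + (-6 + a/(-2 - 3))**2/(-183) = 181/(-34) + (-6 + 18/(11*(-2 - 3)))**2/(-183) = 181*(-1/34) + (-6 + (18/11)/(-5))**2*(-1/183) = -181/34 + (-6 + (18/11)*(-1/5))**2*(-1/183) = -181/34 + (-6 - 18/55)**2*(-1/183) = -181/34 + (-348/55)**2*(-1/183) = -181/34 + (121104/3025)*(-1/183) = -181/34 - 40368/184525 = -34771537/6273850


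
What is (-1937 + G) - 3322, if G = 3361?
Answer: -1898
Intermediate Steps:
(-1937 + G) - 3322 = (-1937 + 3361) - 3322 = 1424 - 3322 = -1898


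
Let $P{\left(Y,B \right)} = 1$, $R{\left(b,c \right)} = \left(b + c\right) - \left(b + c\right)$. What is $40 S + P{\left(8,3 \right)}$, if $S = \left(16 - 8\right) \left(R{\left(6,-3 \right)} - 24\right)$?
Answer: $-7679$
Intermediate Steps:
$R{\left(b,c \right)} = 0$ ($R{\left(b,c \right)} = \left(b + c\right) - \left(b + c\right) = 0$)
$S = -192$ ($S = \left(16 - 8\right) \left(0 - 24\right) = 8 \left(-24\right) = -192$)
$40 S + P{\left(8,3 \right)} = 40 \left(-192\right) + 1 = -7680 + 1 = -7679$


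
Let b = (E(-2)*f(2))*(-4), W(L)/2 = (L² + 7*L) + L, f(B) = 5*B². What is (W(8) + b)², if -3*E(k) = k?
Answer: 369664/9 ≈ 41074.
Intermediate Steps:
E(k) = -k/3
W(L) = 2*L² + 16*L (W(L) = 2*((L² + 7*L) + L) = 2*(L² + 8*L) = 2*L² + 16*L)
b = -160/3 (b = ((-⅓*(-2))*(5*2²))*(-4) = (2*(5*4)/3)*(-4) = ((⅔)*20)*(-4) = (40/3)*(-4) = -160/3 ≈ -53.333)
(W(8) + b)² = (2*8*(8 + 8) - 160/3)² = (2*8*16 - 160/3)² = (256 - 160/3)² = (608/3)² = 369664/9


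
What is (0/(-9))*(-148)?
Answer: 0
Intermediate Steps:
(0/(-9))*(-148) = (0*(-⅑))*(-148) = 0*(-148) = 0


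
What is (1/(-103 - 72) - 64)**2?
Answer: 125462401/30625 ≈ 4096.7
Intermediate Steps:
(1/(-103 - 72) - 64)**2 = (1/(-175) - 64)**2 = (-1/175 - 64)**2 = (-11201/175)**2 = 125462401/30625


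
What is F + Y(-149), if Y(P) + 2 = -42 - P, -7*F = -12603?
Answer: 13338/7 ≈ 1905.4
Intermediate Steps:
F = 12603/7 (F = -⅐*(-12603) = 12603/7 ≈ 1800.4)
Y(P) = -44 - P (Y(P) = -2 + (-42 - P) = -44 - P)
F + Y(-149) = 12603/7 + (-44 - 1*(-149)) = 12603/7 + (-44 + 149) = 12603/7 + 105 = 13338/7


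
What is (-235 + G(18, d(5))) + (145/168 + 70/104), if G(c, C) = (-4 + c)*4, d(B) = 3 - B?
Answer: -387581/2184 ≈ -177.46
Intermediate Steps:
G(c, C) = -16 + 4*c
(-235 + G(18, d(5))) + (145/168 + 70/104) = (-235 + (-16 + 4*18)) + (145/168 + 70/104) = (-235 + (-16 + 72)) + (145*(1/168) + 70*(1/104)) = (-235 + 56) + (145/168 + 35/52) = -179 + 3355/2184 = -387581/2184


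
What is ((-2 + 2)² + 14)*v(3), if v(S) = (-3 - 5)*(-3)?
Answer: 336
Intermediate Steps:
v(S) = 24 (v(S) = -8*(-3) = 24)
((-2 + 2)² + 14)*v(3) = ((-2 + 2)² + 14)*24 = (0² + 14)*24 = (0 + 14)*24 = 14*24 = 336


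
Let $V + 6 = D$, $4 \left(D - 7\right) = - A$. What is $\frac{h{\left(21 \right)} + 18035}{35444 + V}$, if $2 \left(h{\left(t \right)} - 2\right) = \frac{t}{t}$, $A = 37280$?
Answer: $\frac{1443}{2090} \approx 0.69043$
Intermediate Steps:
$D = -9313$ ($D = 7 + \frac{\left(-1\right) 37280}{4} = 7 + \frac{1}{4} \left(-37280\right) = 7 - 9320 = -9313$)
$V = -9319$ ($V = -6 - 9313 = -9319$)
$h{\left(t \right)} = \frac{5}{2}$ ($h{\left(t \right)} = 2 + \frac{t \frac{1}{t}}{2} = 2 + \frac{1}{2} \cdot 1 = 2 + \frac{1}{2} = \frac{5}{2}$)
$\frac{h{\left(21 \right)} + 18035}{35444 + V} = \frac{\frac{5}{2} + 18035}{35444 - 9319} = \frac{36075}{2 \cdot 26125} = \frac{36075}{2} \cdot \frac{1}{26125} = \frac{1443}{2090}$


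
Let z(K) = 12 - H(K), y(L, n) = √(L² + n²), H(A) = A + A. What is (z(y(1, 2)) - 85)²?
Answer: 5349 + 292*√5 ≈ 6001.9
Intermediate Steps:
H(A) = 2*A
z(K) = 12 - 2*K
(z(y(1, 2)) - 85)² = ((12 - 2*√(1² + 2²)) - 85)² = ((12 - 2*√(1 + 4)) - 85)² = ((12 - 2*√5) - 85)² = (-73 - 2*√5)²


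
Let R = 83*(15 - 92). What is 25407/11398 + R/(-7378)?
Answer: 9296338/3003373 ≈ 3.0953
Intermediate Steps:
R = -6391 (R = 83*(-77) = -6391)
25407/11398 + R/(-7378) = 25407/11398 - 6391/(-7378) = 25407*(1/11398) - 6391*(-1/7378) = 25407/11398 + 913/1054 = 9296338/3003373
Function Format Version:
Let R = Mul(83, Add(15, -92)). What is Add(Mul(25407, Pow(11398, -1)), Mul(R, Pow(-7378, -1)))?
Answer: Rational(9296338, 3003373) ≈ 3.0953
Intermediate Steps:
R = -6391 (R = Mul(83, -77) = -6391)
Add(Mul(25407, Pow(11398, -1)), Mul(R, Pow(-7378, -1))) = Add(Mul(25407, Pow(11398, -1)), Mul(-6391, Pow(-7378, -1))) = Add(Mul(25407, Rational(1, 11398)), Mul(-6391, Rational(-1, 7378))) = Add(Rational(25407, 11398), Rational(913, 1054)) = Rational(9296338, 3003373)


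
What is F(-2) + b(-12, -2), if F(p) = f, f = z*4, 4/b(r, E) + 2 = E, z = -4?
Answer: -17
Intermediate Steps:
b(r, E) = 4/(-2 + E)
f = -16 (f = -4*4 = -16)
F(p) = -16
F(-2) + b(-12, -2) = -16 + 4/(-2 - 2) = -16 + 4/(-4) = -16 + 4*(-¼) = -16 - 1 = -17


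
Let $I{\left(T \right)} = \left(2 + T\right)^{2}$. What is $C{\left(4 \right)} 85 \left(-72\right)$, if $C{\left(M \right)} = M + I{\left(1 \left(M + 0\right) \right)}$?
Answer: $-244800$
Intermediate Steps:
$C{\left(M \right)} = M + \left(2 + M\right)^{2}$ ($C{\left(M \right)} = M + \left(2 + 1 \left(M + 0\right)\right)^{2} = M + \left(2 + 1 M\right)^{2} = M + \left(2 + M\right)^{2}$)
$C{\left(4 \right)} 85 \left(-72\right) = \left(4 + \left(2 + 4\right)^{2}\right) 85 \left(-72\right) = \left(4 + 6^{2}\right) 85 \left(-72\right) = \left(4 + 36\right) 85 \left(-72\right) = 40 \cdot 85 \left(-72\right) = 3400 \left(-72\right) = -244800$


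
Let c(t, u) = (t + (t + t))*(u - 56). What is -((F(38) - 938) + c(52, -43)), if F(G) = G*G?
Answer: 14938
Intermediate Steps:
F(G) = G**2
c(t, u) = 3*t*(-56 + u) (c(t, u) = (t + 2*t)*(-56 + u) = (3*t)*(-56 + u) = 3*t*(-56 + u))
-((F(38) - 938) + c(52, -43)) = -((38**2 - 938) + 3*52*(-56 - 43)) = -((1444 - 938) + 3*52*(-99)) = -(506 - 15444) = -1*(-14938) = 14938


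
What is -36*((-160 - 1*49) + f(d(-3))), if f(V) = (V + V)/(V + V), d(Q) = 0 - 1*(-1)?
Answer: 7488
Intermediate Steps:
d(Q) = 1 (d(Q) = 0 + 1 = 1)
f(V) = 1 (f(V) = (2*V)/((2*V)) = (2*V)*(1/(2*V)) = 1)
-36*((-160 - 1*49) + f(d(-3))) = -36*((-160 - 1*49) + 1) = -36*((-160 - 49) + 1) = -36*(-209 + 1) = -36*(-208) = 7488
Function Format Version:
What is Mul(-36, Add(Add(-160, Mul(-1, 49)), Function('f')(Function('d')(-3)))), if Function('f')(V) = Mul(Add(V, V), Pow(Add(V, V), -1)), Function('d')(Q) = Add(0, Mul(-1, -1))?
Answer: 7488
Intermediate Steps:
Function('d')(Q) = 1 (Function('d')(Q) = Add(0, 1) = 1)
Function('f')(V) = 1 (Function('f')(V) = Mul(Mul(2, V), Pow(Mul(2, V), -1)) = Mul(Mul(2, V), Mul(Rational(1, 2), Pow(V, -1))) = 1)
Mul(-36, Add(Add(-160, Mul(-1, 49)), Function('f')(Function('d')(-3)))) = Mul(-36, Add(Add(-160, Mul(-1, 49)), 1)) = Mul(-36, Add(Add(-160, -49), 1)) = Mul(-36, Add(-209, 1)) = Mul(-36, -208) = 7488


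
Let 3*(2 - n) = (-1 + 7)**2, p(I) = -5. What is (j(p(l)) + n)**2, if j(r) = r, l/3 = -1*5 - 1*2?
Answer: 225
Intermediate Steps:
l = -21 (l = 3*(-1*5 - 1*2) = 3*(-5 - 2) = 3*(-7) = -21)
n = -10 (n = 2 - (-1 + 7)**2/3 = 2 - 1/3*6**2 = 2 - 1/3*36 = 2 - 12 = -10)
(j(p(l)) + n)**2 = (-5 - 10)**2 = (-15)**2 = 225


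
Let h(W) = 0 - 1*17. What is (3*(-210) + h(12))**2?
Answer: 418609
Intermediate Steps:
h(W) = -17 (h(W) = 0 - 17 = -17)
(3*(-210) + h(12))**2 = (3*(-210) - 17)**2 = (-630 - 17)**2 = (-647)**2 = 418609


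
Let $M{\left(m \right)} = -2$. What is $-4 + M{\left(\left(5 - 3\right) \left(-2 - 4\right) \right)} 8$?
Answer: $-20$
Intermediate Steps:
$-4 + M{\left(\left(5 - 3\right) \left(-2 - 4\right) \right)} 8 = -4 - 16 = -20$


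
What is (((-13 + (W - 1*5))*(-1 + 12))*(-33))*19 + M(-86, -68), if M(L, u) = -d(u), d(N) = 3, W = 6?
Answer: 82761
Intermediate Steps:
M(L, u) = -3 (M(L, u) = -1*3 = -3)
(((-13 + (W - 1*5))*(-1 + 12))*(-33))*19 + M(-86, -68) = (((-13 + (6 - 1*5))*(-1 + 12))*(-33))*19 - 3 = (((-13 + (6 - 5))*11)*(-33))*19 - 3 = (((-13 + 1)*11)*(-33))*19 - 3 = (-12*11*(-33))*19 - 3 = -132*(-33)*19 - 3 = 4356*19 - 3 = 82764 - 3 = 82761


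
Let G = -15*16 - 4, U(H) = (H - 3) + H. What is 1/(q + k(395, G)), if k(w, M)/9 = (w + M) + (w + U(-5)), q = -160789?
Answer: -1/155992 ≈ -6.4106e-6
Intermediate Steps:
U(H) = -3 + 2*H (U(H) = (-3 + H) + H = -3 + 2*H)
G = -244 (G = -240 - 4 = -244)
k(w, M) = -117 + 9*M + 18*w (k(w, M) = 9*((w + M) + (w + (-3 + 2*(-5)))) = 9*((M + w) + (w + (-3 - 10))) = 9*((M + w) + (w - 13)) = 9*((M + w) + (-13 + w)) = 9*(-13 + M + 2*w) = -117 + 9*M + 18*w)
1/(q + k(395, G)) = 1/(-160789 + (-117 + 9*(-244) + 18*395)) = 1/(-160789 + (-117 - 2196 + 7110)) = 1/(-160789 + 4797) = 1/(-155992) = -1/155992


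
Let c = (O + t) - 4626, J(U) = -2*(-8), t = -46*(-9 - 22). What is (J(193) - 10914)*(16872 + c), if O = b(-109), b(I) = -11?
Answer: -148877578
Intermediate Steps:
O = -11
t = 1426 (t = -46*(-31) = 1426)
J(U) = 16
c = -3211 (c = (-11 + 1426) - 4626 = 1415 - 4626 = -3211)
(J(193) - 10914)*(16872 + c) = (16 - 10914)*(16872 - 3211) = -10898*13661 = -148877578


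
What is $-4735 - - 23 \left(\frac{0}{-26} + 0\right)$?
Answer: $-4735$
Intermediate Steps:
$-4735 - - 23 \left(\frac{0}{-26} + 0\right) = -4735 - - 23 \left(0 \left(- \frac{1}{26}\right) + 0\right) = -4735 - - 23 \left(0 + 0\right) = -4735 - - 23 \cdot 0 = -4735 - \left(-1\right) 0 = -4735 - 0 = -4735 + 0 = -4735$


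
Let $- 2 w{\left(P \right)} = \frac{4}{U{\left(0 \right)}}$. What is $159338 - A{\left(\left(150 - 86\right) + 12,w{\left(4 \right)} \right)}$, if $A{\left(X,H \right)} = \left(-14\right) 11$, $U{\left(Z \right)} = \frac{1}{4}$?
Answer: $159492$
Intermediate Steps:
$U{\left(Z \right)} = \frac{1}{4}$
$w{\left(P \right)} = -8$ ($w{\left(P \right)} = - \frac{4 \frac{1}{\frac{1}{4}}}{2} = - \frac{4 \cdot 4}{2} = \left(- \frac{1}{2}\right) 16 = -8$)
$A{\left(X,H \right)} = -154$
$159338 - A{\left(\left(150 - 86\right) + 12,w{\left(4 \right)} \right)} = 159338 - -154 = 159338 + 154 = 159492$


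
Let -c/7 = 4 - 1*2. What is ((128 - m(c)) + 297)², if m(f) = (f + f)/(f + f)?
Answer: 179776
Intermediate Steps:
c = -14 (c = -7*(4 - 1*2) = -7*(4 - 2) = -7*2 = -14)
m(f) = 1 (m(f) = (2*f)/((2*f)) = (2*f)*(1/(2*f)) = 1)
((128 - m(c)) + 297)² = ((128 - 1*1) + 297)² = ((128 - 1) + 297)² = (127 + 297)² = 424² = 179776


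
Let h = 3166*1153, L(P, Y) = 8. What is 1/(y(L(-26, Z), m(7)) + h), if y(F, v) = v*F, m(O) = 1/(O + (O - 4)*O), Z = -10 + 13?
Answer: 7/25552788 ≈ 2.7394e-7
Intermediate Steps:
Z = 3
m(O) = 1/(O + O*(-4 + O)) (m(O) = 1/(O + (-4 + O)*O) = 1/(O + O*(-4 + O)))
y(F, v) = F*v
h = 3650398
1/(y(L(-26, Z), m(7)) + h) = 1/(8*(1/(7*(-3 + 7))) + 3650398) = 1/(8*((⅐)/4) + 3650398) = 1/(8*((⅐)*(¼)) + 3650398) = 1/(8*(1/28) + 3650398) = 1/(2/7 + 3650398) = 1/(25552788/7) = 7/25552788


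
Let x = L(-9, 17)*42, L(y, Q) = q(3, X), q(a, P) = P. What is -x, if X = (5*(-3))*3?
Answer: 1890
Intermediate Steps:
X = -45 (X = -15*3 = -45)
L(y, Q) = -45
x = -1890 (x = -45*42 = -1890)
-x = -1*(-1890) = 1890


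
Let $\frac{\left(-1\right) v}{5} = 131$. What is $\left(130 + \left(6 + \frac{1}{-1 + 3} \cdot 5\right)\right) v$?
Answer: $- \frac{181435}{2} \approx -90718.0$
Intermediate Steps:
$v = -655$ ($v = \left(-5\right) 131 = -655$)
$\left(130 + \left(6 + \frac{1}{-1 + 3} \cdot 5\right)\right) v = \left(130 + \left(6 + \frac{1}{-1 + 3} \cdot 5\right)\right) \left(-655\right) = \left(130 + \left(6 + \frac{1}{2} \cdot 5\right)\right) \left(-655\right) = \left(130 + \left(6 + \frac{5}{2}\right)\right) \left(-655\right) = \left(130 + \frac{17}{2}\right) \left(-655\right) = \frac{277}{2} \left(-655\right) = - \frac{181435}{2}$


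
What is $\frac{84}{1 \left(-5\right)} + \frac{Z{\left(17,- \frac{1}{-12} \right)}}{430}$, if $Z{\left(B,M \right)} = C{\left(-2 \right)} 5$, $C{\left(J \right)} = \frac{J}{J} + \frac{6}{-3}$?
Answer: $- \frac{7229}{430} \approx -16.812$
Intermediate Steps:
$C{\left(J \right)} = -1$ ($C{\left(J \right)} = 1 + 6 \left(- \frac{1}{3}\right) = 1 - 2 = -1$)
$Z{\left(B,M \right)} = -5$ ($Z{\left(B,M \right)} = \left(-1\right) 5 = -5$)
$\frac{84}{1 \left(-5\right)} + \frac{Z{\left(17,- \frac{1}{-12} \right)}}{430} = \frac{84}{1 \left(-5\right)} - \frac{5}{430} = \frac{84}{-5} - \frac{1}{86} = 84 \left(- \frac{1}{5}\right) - \frac{1}{86} = - \frac{84}{5} - \frac{1}{86} = - \frac{7229}{430}$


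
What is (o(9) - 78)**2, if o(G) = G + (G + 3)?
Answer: 3249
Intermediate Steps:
o(G) = 3 + 2*G (o(G) = G + (3 + G) = 3 + 2*G)
(o(9) - 78)**2 = ((3 + 2*9) - 78)**2 = ((3 + 18) - 78)**2 = (21 - 78)**2 = (-57)**2 = 3249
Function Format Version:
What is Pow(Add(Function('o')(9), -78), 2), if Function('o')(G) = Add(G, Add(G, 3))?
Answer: 3249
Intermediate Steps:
Function('o')(G) = Add(3, Mul(2, G)) (Function('o')(G) = Add(G, Add(3, G)) = Add(3, Mul(2, G)))
Pow(Add(Function('o')(9), -78), 2) = Pow(Add(Add(3, Mul(2, 9)), -78), 2) = Pow(Add(Add(3, 18), -78), 2) = Pow(Add(21, -78), 2) = Pow(-57, 2) = 3249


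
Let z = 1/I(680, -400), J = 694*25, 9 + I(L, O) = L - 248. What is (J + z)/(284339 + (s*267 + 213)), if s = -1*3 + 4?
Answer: 7339051/120478437 ≈ 0.060916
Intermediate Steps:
s = 1 (s = -3 + 4 = 1)
I(L, O) = -257 + L (I(L, O) = -9 + (L - 248) = -9 + (-248 + L) = -257 + L)
J = 17350
z = 1/423 (z = 1/(-257 + 680) = 1/423 ≈ 0.0023641)
(J + z)/(284339 + (s*267 + 213)) = (17350 + 1/423)/(284339 + (1*267 + 213)) = 7339051/(423*(284339 + (267 + 213))) = 7339051/(423*(284339 + 480)) = (7339051/423)/284819 = (7339051/423)*(1/284819) = 7339051/120478437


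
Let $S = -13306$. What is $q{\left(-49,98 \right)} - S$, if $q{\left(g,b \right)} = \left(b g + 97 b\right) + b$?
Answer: $18108$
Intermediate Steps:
$q{\left(g,b \right)} = 98 b + b g$ ($q{\left(g,b \right)} = \left(97 b + b g\right) + b = 98 b + b g$)
$q{\left(-49,98 \right)} - S = 98 \left(98 - 49\right) - -13306 = 98 \cdot 49 + 13306 = 4802 + 13306 = 18108$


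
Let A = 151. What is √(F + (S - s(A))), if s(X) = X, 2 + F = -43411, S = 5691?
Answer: 11*I*√313 ≈ 194.61*I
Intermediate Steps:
F = -43413 (F = -2 - 43411 = -43413)
√(F + (S - s(A))) = √(-43413 + (5691 - 1*151)) = √(-43413 + (5691 - 151)) = √(-43413 + 5540) = √(-37873) = 11*I*√313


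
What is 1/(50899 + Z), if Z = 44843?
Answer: 1/95742 ≈ 1.0445e-5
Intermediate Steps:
1/(50899 + Z) = 1/(50899 + 44843) = 1/95742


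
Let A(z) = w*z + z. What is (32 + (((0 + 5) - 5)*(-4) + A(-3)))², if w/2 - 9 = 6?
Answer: 3721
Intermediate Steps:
w = 30 (w = 18 + 2*6 = 18 + 12 = 30)
A(z) = 31*z (A(z) = 30*z + z = 31*z)
(32 + (((0 + 5) - 5)*(-4) + A(-3)))² = (32 + (((0 + 5) - 5)*(-4) + 31*(-3)))² = (32 + ((5 - 5)*(-4) - 93))² = (32 + (0*(-4) - 93))² = (32 + (0 - 93))² = (32 - 93)² = (-61)² = 3721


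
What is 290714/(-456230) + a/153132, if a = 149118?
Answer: 1846881/5487230 ≈ 0.33658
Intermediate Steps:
290714/(-456230) + a/153132 = 290714/(-456230) + 149118/153132 = 290714*(-1/456230) + 149118*(1/153132) = -137/215 + 24853/25522 = 1846881/5487230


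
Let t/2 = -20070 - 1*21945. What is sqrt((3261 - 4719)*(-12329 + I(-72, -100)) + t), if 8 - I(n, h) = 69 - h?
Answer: sqrt(18126390) ≈ 4257.5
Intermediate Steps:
I(n, h) = -61 + h (I(n, h) = 8 - (69 - h) = 8 + (-69 + h) = -61 + h)
t = -84030 (t = 2*(-20070 - 1*21945) = 2*(-20070 - 21945) = 2*(-42015) = -84030)
sqrt((3261 - 4719)*(-12329 + I(-72, -100)) + t) = sqrt((3261 - 4719)*(-12329 + (-61 - 100)) - 84030) = sqrt(-1458*(-12329 - 161) - 84030) = sqrt(-1458*(-12490) - 84030) = sqrt(18210420 - 84030) = sqrt(18126390)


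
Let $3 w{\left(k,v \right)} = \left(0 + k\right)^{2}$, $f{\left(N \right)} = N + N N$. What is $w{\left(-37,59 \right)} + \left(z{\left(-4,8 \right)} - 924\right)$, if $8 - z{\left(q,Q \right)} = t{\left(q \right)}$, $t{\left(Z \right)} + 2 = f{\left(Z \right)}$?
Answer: $- \frac{1409}{3} \approx -469.67$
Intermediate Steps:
$f{\left(N \right)} = N + N^{2}$
$t{\left(Z \right)} = -2 + Z \left(1 + Z\right)$
$z{\left(q,Q \right)} = 10 - q \left(1 + q\right)$ ($z{\left(q,Q \right)} = 8 - \left(-2 + q \left(1 + q\right)\right) = 10 - q \left(1 + q\right)$)
$w{\left(k,v \right)} = \frac{k^{2}}{3}$ ($w{\left(k,v \right)} = \frac{\left(0 + k\right)^{2}}{3} = \frac{k^{2}}{3}$)
$w{\left(-37,59 \right)} + \left(z{\left(-4,8 \right)} - 924\right) = \frac{\left(-37\right)^{2}}{3} + \left(\left(10 - - 4 \left(1 - 4\right)\right) - 924\right) = \frac{1}{3} \cdot 1369 + \left(\left(10 - \left(-4\right) \left(-3\right)\right) - 924\right) = \frac{1369}{3} + \left(\left(10 - 12\right) - 924\right) = \frac{1369}{3} - 926 = - \frac{1409}{3}$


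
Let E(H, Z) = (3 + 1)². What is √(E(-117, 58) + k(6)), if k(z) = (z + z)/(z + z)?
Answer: √17 ≈ 4.1231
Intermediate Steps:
E(H, Z) = 16 (E(H, Z) = 4² = 16)
k(z) = 1 (k(z) = (2*z)/((2*z)) = (2*z)*(1/(2*z)) = 1)
√(E(-117, 58) + k(6)) = √(16 + 1) = √17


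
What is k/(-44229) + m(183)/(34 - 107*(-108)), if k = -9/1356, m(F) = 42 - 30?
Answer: 39988811/38616929620 ≈ 0.0010355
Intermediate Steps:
m(F) = 12
k = -3/452 (k = (1/1356)*(-9) = -3/452 ≈ -0.0066372)
k/(-44229) + m(183)/(34 - 107*(-108)) = -3/452/(-44229) + 12/(34 - 107*(-108)) = -3/452*(-1/44229) + 12/(34 + 11556) = 1/6663836 + 12/11590 = 1/6663836 + 12*(1/11590) = 1/6663836 + 6/5795 = 39988811/38616929620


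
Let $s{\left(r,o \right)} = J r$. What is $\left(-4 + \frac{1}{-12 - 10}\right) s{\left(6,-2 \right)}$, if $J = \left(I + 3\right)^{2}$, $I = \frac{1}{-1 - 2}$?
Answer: $- \frac{5696}{33} \approx -172.61$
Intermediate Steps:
$I = - \frac{1}{3}$ ($I = \frac{1}{-3} = - \frac{1}{3} \approx -0.33333$)
$J = \frac{64}{9}$ ($J = \left(- \frac{1}{3} + 3\right)^{2} = \left(\frac{8}{3}\right)^{2} = \frac{64}{9} \approx 7.1111$)
$s{\left(r,o \right)} = \frac{64 r}{9}$
$\left(-4 + \frac{1}{-12 - 10}\right) s{\left(6,-2 \right)} = \left(-4 + \frac{1}{-12 - 10}\right) \frac{64}{9} \cdot 6 = \left(-4 + \frac{1}{-22}\right) \frac{128}{3} = \left(-4 - \frac{1}{22}\right) \frac{128}{3} = \left(- \frac{89}{22}\right) \frac{128}{3} = - \frac{5696}{33}$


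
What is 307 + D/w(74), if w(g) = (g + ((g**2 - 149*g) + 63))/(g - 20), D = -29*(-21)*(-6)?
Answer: 1859107/5413 ≈ 343.45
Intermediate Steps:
D = -3654 (D = 609*(-6) = -3654)
w(g) = (63 + g**2 - 148*g)/(-20 + g) (w(g) = (g + (63 + g**2 - 149*g))/(-20 + g) = (63 + g**2 - 148*g)/(-20 + g))
307 + D/w(74) = 307 - 3654*(-20 + 74)/(63 + 74**2 - 148*74) = 307 - 3654*54/(63 + 5476 - 10952) = 307 - 3654/((1/54)*(-5413)) = 307 - 3654/(-5413/54) = 307 - 3654*(-54/5413) = 307 + 197316/5413 = 1859107/5413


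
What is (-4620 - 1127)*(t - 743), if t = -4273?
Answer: 28826952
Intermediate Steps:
(-4620 - 1127)*(t - 743) = (-4620 - 1127)*(-4273 - 743) = -5747*(-5016) = 28826952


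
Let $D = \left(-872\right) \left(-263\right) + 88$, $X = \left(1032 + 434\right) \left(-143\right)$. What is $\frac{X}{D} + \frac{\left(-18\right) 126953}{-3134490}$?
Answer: $- \frac{851532329}{4609789960} \approx -0.18472$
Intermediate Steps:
$X = -209638$ ($X = 1466 \left(-143\right) = -209638$)
$D = 229424$ ($D = 229336 + 88 = 229424$)
$\frac{X}{D} + \frac{\left(-18\right) 126953}{-3134490} = - \frac{209638}{229424} + \frac{\left(-18\right) 126953}{-3134490} = \left(-209638\right) \frac{1}{229424} - - \frac{380859}{522415} = - \frac{8063}{8824} + \frac{380859}{522415} = - \frac{851532329}{4609789960}$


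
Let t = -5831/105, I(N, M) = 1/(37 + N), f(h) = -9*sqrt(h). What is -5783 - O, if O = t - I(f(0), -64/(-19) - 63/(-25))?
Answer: -3178729/555 ≈ -5727.4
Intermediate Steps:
t = -833/15 (t = -5831*1/105 = -833/15 ≈ -55.533)
O = -30836/555 (O = -833/15 - 1/(37 - 9*sqrt(0)) = -833/15 - 1/(37 - 9*0) = -833/15 - 1/(37 + 0) = -833/15 - 1/37 = -30836/555 ≈ -55.560)
-5783 - O = -5783 - 1*(-30836/555) = -5783 + 30836/555 = -3178729/555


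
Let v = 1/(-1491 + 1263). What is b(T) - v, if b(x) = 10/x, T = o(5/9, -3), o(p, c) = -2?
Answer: -1139/228 ≈ -4.9956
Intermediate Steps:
T = -2
v = -1/228 (v = 1/(-228) = -1/228 ≈ -0.0043860)
b(T) - v = 10/(-2) - 1*(-1/228) = 10*(-½) + 1/228 = -5 + 1/228 = -1139/228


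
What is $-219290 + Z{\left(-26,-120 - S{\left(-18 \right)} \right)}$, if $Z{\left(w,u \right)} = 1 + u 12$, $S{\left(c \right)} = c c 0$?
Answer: $-220729$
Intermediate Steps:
$S{\left(c \right)} = 0$ ($S{\left(c \right)} = c^{2} \cdot 0 = 0$)
$Z{\left(w,u \right)} = 1 + 12 u$
$-219290 + Z{\left(-26,-120 - S{\left(-18 \right)} \right)} = -219290 + \left(1 + 12 \left(-120 - 0\right)\right) = -219290 + \left(1 + 12 \left(-120 + 0\right)\right) = -219290 + \left(1 + 12 \left(-120\right)\right) = -219290 + \left(1 - 1440\right) = -219290 - 1439 = -220729$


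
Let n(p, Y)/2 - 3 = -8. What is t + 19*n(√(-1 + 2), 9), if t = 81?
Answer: -109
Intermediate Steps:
n(p, Y) = -10 (n(p, Y) = 6 + 2*(-8) = 6 - 16 = -10)
t + 19*n(√(-1 + 2), 9) = 81 + 19*(-10) = 81 - 190 = -109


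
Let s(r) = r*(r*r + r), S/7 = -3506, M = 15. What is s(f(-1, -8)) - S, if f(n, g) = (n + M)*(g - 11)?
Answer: -18725798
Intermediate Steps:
S = -24542 (S = 7*(-3506) = -24542)
f(n, g) = (-11 + g)*(15 + n) (f(n, g) = (n + 15)*(g - 11) = (15 + n)*(-11 + g) = (-11 + g)*(15 + n))
s(r) = r*(r + r**2) (s(r) = r*(r**2 + r) = r*(r + r**2))
s(f(-1, -8)) - S = (-165 - 11*(-1) + 15*(-8) - 8*(-1))**2*(1 + (-165 - 11*(-1) + 15*(-8) - 8*(-1))) - 1*(-24542) = (-165 + 11 - 120 + 8)**2*(1 + (-165 + 11 - 120 + 8)) + 24542 = (-266)**2*(1 - 266) + 24542 = 70756*(-265) + 24542 = -18750340 + 24542 = -18725798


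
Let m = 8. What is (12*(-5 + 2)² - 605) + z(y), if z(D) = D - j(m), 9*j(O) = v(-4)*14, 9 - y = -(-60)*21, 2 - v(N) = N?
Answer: -5272/3 ≈ -1757.3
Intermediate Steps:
v(N) = 2 - N
y = -1251 (y = 9 - (-1)*(-60*21) = 9 - (-1)*(-1260) = 9 - 1*1260 = 9 - 1260 = -1251)
j(O) = 28/3 (j(O) = ((2 - 1*(-4))*14)/9 = ((2 + 4)*14)/9 = (6*14)/9 = (⅑)*84 = 28/3)
z(D) = -28/3 + D (z(D) = D - 1*28/3 = D - 28/3 = -28/3 + D)
(12*(-5 + 2)² - 605) + z(y) = (12*(-5 + 2)² - 605) + (-28/3 - 1251) = (12*(-3)² - 605) - 3781/3 = (12*9 - 605) - 3781/3 = (108 - 605) - 3781/3 = -497 - 3781/3 = -5272/3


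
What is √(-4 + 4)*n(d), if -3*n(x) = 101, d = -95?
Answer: 0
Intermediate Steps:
n(x) = -101/3 (n(x) = -⅓*101 = -101/3)
√(-4 + 4)*n(d) = √(-4 + 4)*(-101/3) = √0*(-101/3) = 0*(-101/3) = 0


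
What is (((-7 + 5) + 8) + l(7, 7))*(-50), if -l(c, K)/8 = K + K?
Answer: 5300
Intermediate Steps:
l(c, K) = -16*K (l(c, K) = -8*(K + K) = -16*K)
(((-7 + 5) + 8) + l(7, 7))*(-50) = (((-7 + 5) + 8) - 16*7)*(-50) = ((-2 + 8) - 112)*(-50) = (6 - 112)*(-50) = -106*(-50) = 5300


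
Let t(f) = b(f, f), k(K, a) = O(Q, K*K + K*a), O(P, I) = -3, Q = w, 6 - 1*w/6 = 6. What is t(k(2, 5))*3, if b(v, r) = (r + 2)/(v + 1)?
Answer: 3/2 ≈ 1.5000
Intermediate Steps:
w = 0 (w = 36 - 6*6 = 36 - 36 = 0)
Q = 0
k(K, a) = -3
b(v, r) = (2 + r)/(1 + v)
t(f) = (2 + f)/(1 + f)
t(k(2, 5))*3 = ((2 - 3)/(1 - 3))*3 = (-1/(-2))*3 = -1/2*(-1)*3 = (1/2)*3 = 3/2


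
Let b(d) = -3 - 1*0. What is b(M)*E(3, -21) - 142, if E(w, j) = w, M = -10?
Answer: -151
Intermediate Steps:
b(d) = -3 (b(d) = -3 + 0 = -3)
b(M)*E(3, -21) - 142 = -3*3 - 142 = -9 - 142 = -151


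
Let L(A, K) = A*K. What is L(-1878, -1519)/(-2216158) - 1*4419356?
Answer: -699571000495/158297 ≈ -4.4194e+6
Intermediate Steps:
L(-1878, -1519)/(-2216158) - 1*4419356 = -1878*(-1519)/(-2216158) - 1*4419356 = 2852682*(-1/2216158) - 4419356 = -203763/158297 - 4419356 = -699571000495/158297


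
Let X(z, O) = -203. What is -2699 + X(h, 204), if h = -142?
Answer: -2902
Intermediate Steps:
-2699 + X(h, 204) = -2699 - 203 = -2902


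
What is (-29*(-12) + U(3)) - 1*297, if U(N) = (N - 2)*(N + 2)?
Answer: 56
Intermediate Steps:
U(N) = (-2 + N)*(2 + N)
(-29*(-12) + U(3)) - 1*297 = (-29*(-12) + (-4 + 3**2)) - 1*297 = (348 + (-4 + 9)) - 297 = (348 + 5) - 297 = 353 - 297 = 56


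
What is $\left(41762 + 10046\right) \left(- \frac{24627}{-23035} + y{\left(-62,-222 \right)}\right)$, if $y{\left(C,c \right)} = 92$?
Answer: $\frac{111068425376}{23035} \approx 4.8217 \cdot 10^{6}$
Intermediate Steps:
$\left(41762 + 10046\right) \left(- \frac{24627}{-23035} + y{\left(-62,-222 \right)}\right) = \left(41762 + 10046\right) \left(- \frac{24627}{-23035} + 92\right) = 51808 \left(\left(-24627\right) \left(- \frac{1}{23035}\right) + 92\right) = 51808 \left(\frac{24627}{23035} + 92\right) = 51808 \cdot \frac{2143847}{23035} = \frac{111068425376}{23035}$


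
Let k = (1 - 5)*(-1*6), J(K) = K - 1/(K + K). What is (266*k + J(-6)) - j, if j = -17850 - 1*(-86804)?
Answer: -750911/12 ≈ -62576.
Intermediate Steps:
j = 68954 (j = -17850 + 86804 = 68954)
J(K) = K - 1/(2*K)
k = 24 (k = -4*(-6) = 24)
(266*k + J(-6)) - j = (266*24 + (-6 - ½/(-6))) - 1*68954 = (6384 + (-6 - ½*(-⅙))) - 68954 = (6384 + (-6 + 1/12)) - 68954 = (6384 - 71/12) - 68954 = 76537/12 - 68954 = -750911/12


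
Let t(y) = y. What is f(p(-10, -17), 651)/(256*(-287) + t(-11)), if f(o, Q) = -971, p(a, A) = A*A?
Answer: 971/73483 ≈ 0.013214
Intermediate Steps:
p(a, A) = A**2
f(p(-10, -17), 651)/(256*(-287) + t(-11)) = -971/(256*(-287) - 11) = -971/(-73472 - 11) = -971/(-73483) = -971*(-1/73483) = 971/73483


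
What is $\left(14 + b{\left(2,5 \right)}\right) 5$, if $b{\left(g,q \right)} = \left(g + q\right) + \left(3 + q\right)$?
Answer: $145$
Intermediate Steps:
$b{\left(g,q \right)} = 3 + g + 2 q$
$\left(14 + b{\left(2,5 \right)}\right) 5 = \left(14 + \left(3 + 2 + 2 \cdot 5\right)\right) 5 = \left(14 + \left(3 + 2 + 10\right)\right) 5 = \left(14 + 15\right) 5 = 29 \cdot 5 = 145$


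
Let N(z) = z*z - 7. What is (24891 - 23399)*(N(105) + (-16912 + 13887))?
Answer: 11925556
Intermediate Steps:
N(z) = -7 + z**2 (N(z) = z**2 - 7 = -7 + z**2)
(24891 - 23399)*(N(105) + (-16912 + 13887)) = (24891 - 23399)*((-7 + 105**2) + (-16912 + 13887)) = 1492*((-7 + 11025) - 3025) = 1492*(11018 - 3025) = 1492*7993 = 11925556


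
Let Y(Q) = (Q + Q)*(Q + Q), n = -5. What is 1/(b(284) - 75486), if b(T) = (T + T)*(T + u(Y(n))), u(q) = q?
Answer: 1/142626 ≈ 7.0113e-6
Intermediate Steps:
Y(Q) = 4*Q² (Y(Q) = (2*Q)*(2*Q) = 4*Q²)
b(T) = 2*T*(100 + T) (b(T) = (T + T)*(T + 4*(-5)²) = (2*T)*(T + 4*25) = (2*T)*(T + 100) = (2*T)*(100 + T) = 2*T*(100 + T))
1/(b(284) - 75486) = 1/(2*284*(100 + 284) - 75486) = 1/(2*284*384 - 75486) = 1/(218112 - 75486) = 1/142626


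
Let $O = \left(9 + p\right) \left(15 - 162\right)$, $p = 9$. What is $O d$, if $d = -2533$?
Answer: $6702318$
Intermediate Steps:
$O = -2646$ ($O = \left(9 + 9\right) \left(15 - 162\right) = 18 \left(-147\right) = -2646$)
$O d = \left(-2646\right) \left(-2533\right) = 6702318$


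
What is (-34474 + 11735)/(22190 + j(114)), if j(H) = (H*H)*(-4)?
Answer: 22739/29794 ≈ 0.76321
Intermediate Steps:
j(H) = -4*H**2 (j(H) = H**2*(-4) = -4*H**2)
(-34474 + 11735)/(22190 + j(114)) = (-34474 + 11735)/(22190 - 4*114**2) = -22739/(22190 - 4*12996) = -22739/(22190 - 51984) = -22739/(-29794) = -22739*(-1/29794) = 22739/29794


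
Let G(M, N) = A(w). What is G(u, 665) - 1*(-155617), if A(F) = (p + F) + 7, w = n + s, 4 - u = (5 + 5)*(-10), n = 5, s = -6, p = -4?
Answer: 155619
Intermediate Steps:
u = 104 (u = 4 - (5 + 5)*(-10) = 4 - 10*(-10) = 4 - 1*(-100) = 4 + 100 = 104)
w = -1 (w = 5 - 6 = -1)
A(F) = 3 + F (A(F) = (-4 + F) + 7 = 3 + F)
G(M, N) = 2 (G(M, N) = 3 - 1 = 2)
G(u, 665) - 1*(-155617) = 2 - 1*(-155617) = 2 + 155617 = 155619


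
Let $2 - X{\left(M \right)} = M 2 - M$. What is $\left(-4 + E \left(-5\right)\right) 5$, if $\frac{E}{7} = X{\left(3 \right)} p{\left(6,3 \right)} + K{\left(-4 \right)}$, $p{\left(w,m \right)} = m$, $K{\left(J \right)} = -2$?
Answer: $855$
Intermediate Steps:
$X{\left(M \right)} = 2 - M$ ($X{\left(M \right)} = 2 - \left(M 2 - M\right) = 2 - \left(2 M - M\right) = 2 - M$)
$E = -35$ ($E = 7 \left(\left(2 - 3\right) 3 - 2\right) = 7 \left(\left(-1\right) 3 - 2\right) = 7 \left(-3 - 2\right) = 7 \left(-5\right) = -35$)
$\left(-4 + E \left(-5\right)\right) 5 = \left(-4 - -175\right) 5 = \left(-4 + 175\right) 5 = 171 \cdot 5 = 855$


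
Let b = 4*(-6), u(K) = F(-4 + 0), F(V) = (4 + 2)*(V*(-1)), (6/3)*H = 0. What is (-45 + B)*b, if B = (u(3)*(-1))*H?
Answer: 1080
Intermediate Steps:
H = 0 (H = (½)*0 = 0)
F(V) = -6*V (F(V) = 6*(-V) = -6*V)
u(K) = 24 (u(K) = -6*(-4 + 0) = -6*(-4) = 24)
b = -24
B = 0 (B = (24*(-1))*0 = -24*0 = 0)
(-45 + B)*b = (-45 + 0)*(-24) = -45*(-24) = 1080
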